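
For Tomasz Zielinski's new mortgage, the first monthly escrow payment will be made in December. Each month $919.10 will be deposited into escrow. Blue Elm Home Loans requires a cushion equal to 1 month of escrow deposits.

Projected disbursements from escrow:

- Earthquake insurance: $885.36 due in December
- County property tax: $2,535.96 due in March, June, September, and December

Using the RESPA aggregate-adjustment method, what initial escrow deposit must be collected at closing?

Cushion = 1 × $919.10 = $919.10
Trial balance (start $0, +$919.10 each month, − disbursements):
  Dec: +$919.10 − $3,421.32 → -$2,502.22
  Jan: +$919.10 → -$1,583.12
  Feb: +$919.10 → -$664.02
  Mar: +$919.10 − $2,535.96 → -$2,280.88
  Apr: +$919.10 → -$1,361.78
  May: +$919.10 → -$442.68
  Jun: +$919.10 − $2,535.96 → -$2,059.54
  Jul: +$919.10 → -$1,140.44
  Aug: +$919.10 → -$221.34
  Sep: +$919.10 − $2,535.96 → -$1,838.20
  Oct: +$919.10 → -$919.10
  Nov: +$919.10 → $0.00
Lowest trial balance = -$2,502.22 (Dec)
Initial deposit = cushion − low point = $919.10 − (-$2,502.22) = $3,421.32

$3,421.32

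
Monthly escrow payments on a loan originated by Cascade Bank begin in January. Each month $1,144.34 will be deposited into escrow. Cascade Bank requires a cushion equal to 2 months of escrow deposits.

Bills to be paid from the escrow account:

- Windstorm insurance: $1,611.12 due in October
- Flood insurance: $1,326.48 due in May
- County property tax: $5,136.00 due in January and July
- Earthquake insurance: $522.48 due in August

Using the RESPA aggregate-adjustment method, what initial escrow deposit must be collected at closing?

Cushion = 2 × $1,144.34 = $2,288.68
Trial balance (start $0, +$1,144.34 each month, − disbursements):
  Jan: +$1,144.34 − $5,136.00 → -$3,991.66
  Feb: +$1,144.34 → -$2,847.32
  Mar: +$1,144.34 → -$1,702.98
  Apr: +$1,144.34 → -$558.64
  May: +$1,144.34 − $1,326.48 → -$740.78
  Jun: +$1,144.34 → $403.56
  Jul: +$1,144.34 − $5,136.00 → -$3,588.10
  Aug: +$1,144.34 − $522.48 → -$2,966.24
  Sep: +$1,144.34 → -$1,821.90
  Oct: +$1,144.34 − $1,611.12 → -$2,288.68
  Nov: +$1,144.34 → -$1,144.34
  Dec: +$1,144.34 → $0.00
Lowest trial balance = -$3,991.66 (Jan)
Initial deposit = cushion − low point = $2,288.68 − (-$3,991.66) = $6,280.34

$6,280.34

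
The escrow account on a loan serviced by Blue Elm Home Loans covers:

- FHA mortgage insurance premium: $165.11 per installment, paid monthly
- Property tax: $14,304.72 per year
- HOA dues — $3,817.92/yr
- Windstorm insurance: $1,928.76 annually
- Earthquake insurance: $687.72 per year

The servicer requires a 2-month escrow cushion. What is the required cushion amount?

FHA mortgage insurance premium — $165.11 × 12 = $1,981.32/yr
Property tax — $14,304.72/yr
HOA dues — $3,817.92/yr
Windstorm insurance — $1,928.76/yr
Earthquake insurance — $687.72/yr
Total per year = $22,720.44
Base monthly escrow = $22,720.44 ÷ 12 = $1,893.37
Cushion = 2 × $1,893.37 = $3,786.74

$3,786.74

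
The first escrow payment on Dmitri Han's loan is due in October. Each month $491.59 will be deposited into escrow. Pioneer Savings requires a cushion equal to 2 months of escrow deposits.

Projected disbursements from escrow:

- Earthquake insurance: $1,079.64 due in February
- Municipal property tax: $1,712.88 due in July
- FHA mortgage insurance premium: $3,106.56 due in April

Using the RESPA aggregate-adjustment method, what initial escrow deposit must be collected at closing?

$1,966.36

Cushion = 2 × $491.59 = $983.18
Trial balance (start $0, +$491.59 each month, − disbursements):
  Oct: +$491.59 → $491.59
  Nov: +$491.59 → $983.18
  Dec: +$491.59 → $1,474.77
  Jan: +$491.59 → $1,966.36
  Feb: +$491.59 − $1,079.64 → $1,378.31
  Mar: +$491.59 → $1,869.90
  Apr: +$491.59 − $3,106.56 → -$745.07
  May: +$491.59 → -$253.48
  Jun: +$491.59 → $238.11
  Jul: +$491.59 − $1,712.88 → -$983.18
  Aug: +$491.59 → -$491.59
  Sep: +$491.59 → $0.00
Lowest trial balance = -$983.18 (Jul)
Initial deposit = cushion − low point = $983.18 − (-$983.18) = $1,966.36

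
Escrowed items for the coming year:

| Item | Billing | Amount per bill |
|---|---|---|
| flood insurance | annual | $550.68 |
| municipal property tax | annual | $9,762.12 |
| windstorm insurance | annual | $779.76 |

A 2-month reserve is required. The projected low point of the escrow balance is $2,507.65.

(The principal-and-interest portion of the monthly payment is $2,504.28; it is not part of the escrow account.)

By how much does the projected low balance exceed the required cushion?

$658.89

Flood insurance: $550.68 per year
Municipal property tax: $9,762.12 per year
Windstorm insurance: $779.76 per year
Yearly total = $550.68 + $9,762.12 + $779.76 = $11,092.56
Per month = $11,092.56 / 12 = $924.38
Cushion = 2 × $924.38 = $1,848.76
Surplus = $2,507.65 − $1,848.76 = $658.89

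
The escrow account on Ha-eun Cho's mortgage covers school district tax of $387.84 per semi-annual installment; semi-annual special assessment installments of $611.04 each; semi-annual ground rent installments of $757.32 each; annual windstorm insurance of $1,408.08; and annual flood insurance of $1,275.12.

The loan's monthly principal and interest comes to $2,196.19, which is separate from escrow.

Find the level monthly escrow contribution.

School district tax = $387.84 × 2 = $775.68 annually
Special assessment = $611.04 × 2 = $1,222.08 annually
Ground rent = $757.32 × 2 = $1,514.64 annually
Windstorm insurance = $1,408.08 annually
Flood insurance = $1,275.12 annually
Combined annual = $775.68 + $1,222.08 + $1,514.64 + $1,408.08 + $1,275.12 = $6,195.60
Monthly = $6,195.60 / 12 = $516.30

$516.30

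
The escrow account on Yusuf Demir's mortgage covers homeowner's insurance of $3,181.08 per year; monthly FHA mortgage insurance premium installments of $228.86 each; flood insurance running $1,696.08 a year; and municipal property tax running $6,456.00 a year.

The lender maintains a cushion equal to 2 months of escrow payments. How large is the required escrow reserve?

Homeowner's insurance: $3,181.08 annually
FHA mortgage insurance premium: $228.86 × 12 = $2,746.32 annually
Flood insurance: $1,696.08 annually
Municipal property tax: $6,456.00 annually
Total annual escrow = $3,181.08 + $2,746.32 + $1,696.08 + $6,456.00 = $14,079.48
Monthly = $14,079.48 ÷ 12 = $1,173.29
Required cushion = 2 × $1,173.29 = $2,346.58

$2,346.58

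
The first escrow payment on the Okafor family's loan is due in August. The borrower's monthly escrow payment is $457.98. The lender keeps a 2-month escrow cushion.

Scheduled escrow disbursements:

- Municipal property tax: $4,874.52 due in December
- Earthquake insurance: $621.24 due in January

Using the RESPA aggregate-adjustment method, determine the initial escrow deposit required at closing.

Cushion = 2 × $457.98 = $915.96
Trial balance (start $0, +$457.98 each month, − disbursements):
  Aug: +$457.98 → $457.98
  Sep: +$457.98 → $915.96
  Oct: +$457.98 → $1,373.94
  Nov: +$457.98 → $1,831.92
  Dec: +$457.98 − $4,874.52 → -$2,584.62
  Jan: +$457.98 − $621.24 → -$2,747.88
  Feb: +$457.98 → -$2,289.90
  Mar: +$457.98 → -$1,831.92
  Apr: +$457.98 → -$1,373.94
  May: +$457.98 → -$915.96
  Jun: +$457.98 → -$457.98
  Jul: +$457.98 → $0.00
Lowest trial balance = -$2,747.88 (Jan)
Initial deposit = cushion − low point = $915.96 − (-$2,747.88) = $3,663.84

$3,663.84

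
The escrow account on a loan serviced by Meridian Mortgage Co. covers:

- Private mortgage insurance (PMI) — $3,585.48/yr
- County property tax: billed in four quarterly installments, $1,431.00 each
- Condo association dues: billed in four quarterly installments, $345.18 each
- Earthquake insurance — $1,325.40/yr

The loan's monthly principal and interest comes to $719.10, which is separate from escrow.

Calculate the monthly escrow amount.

Private mortgage insurance (PMI) — $3,585.48/yr
County property tax — $1,431.00 × 4 = $5,724.00/yr
Condo association dues — $345.18 × 4 = $1,380.72/yr
Earthquake insurance — $1,325.40/yr
Yearly total = $12,015.60
Monthly escrow = $12,015.60 / 12 = $1,001.30

$1,001.30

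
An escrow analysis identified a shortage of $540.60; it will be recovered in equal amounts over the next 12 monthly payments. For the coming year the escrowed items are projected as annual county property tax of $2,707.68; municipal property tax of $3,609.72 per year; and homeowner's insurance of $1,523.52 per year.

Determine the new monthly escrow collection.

$698.46

County property tax: $2,707.68
Municipal property tax: $3,609.72
Homeowner's insurance: $1,523.52
Annual escrow total = $2,707.68 + $3,609.72 + $1,523.52 = $7,840.92
Monthly escrow = $7,840.92 ÷ 12 = $653.41
Shortage spread = $540.60 / 12 = $45.05/mo
New monthly escrow = $653.41 + $45.05 = $698.46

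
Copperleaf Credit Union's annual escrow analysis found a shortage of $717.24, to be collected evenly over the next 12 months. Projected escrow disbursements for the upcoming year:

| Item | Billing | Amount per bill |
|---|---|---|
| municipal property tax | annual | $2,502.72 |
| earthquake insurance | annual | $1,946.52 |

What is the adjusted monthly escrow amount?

Municipal property tax: $2,502.72
Earthquake insurance: $1,946.52
Yearly total = $4,449.24
Per month = $4,449.24 / 12 = $370.77
Shortage spread = $717.24 / 12 = $59.77/mo
New monthly escrow = $370.77 + $59.77 = $430.54

$430.54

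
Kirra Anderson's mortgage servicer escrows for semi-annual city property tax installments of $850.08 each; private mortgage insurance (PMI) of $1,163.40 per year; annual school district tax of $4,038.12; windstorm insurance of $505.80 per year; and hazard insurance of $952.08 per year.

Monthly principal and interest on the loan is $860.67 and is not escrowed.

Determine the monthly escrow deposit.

City property tax: $850.08 × 2 = $1,700.16
Private mortgage insurance (PMI): $1,163.40
School district tax: $4,038.12
Windstorm insurance: $505.80
Hazard insurance: $952.08
Combined annual = $8,359.56
Per month = $8,359.56 ÷ 12 = $696.63

$696.63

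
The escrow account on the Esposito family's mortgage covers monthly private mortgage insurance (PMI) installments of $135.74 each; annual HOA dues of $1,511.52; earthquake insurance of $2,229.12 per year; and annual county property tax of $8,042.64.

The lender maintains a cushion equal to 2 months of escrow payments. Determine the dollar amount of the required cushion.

Private mortgage insurance (PMI) — $135.74 × 12 = $1,628.88 annually
HOA dues — $1,511.52 annually
Earthquake insurance — $2,229.12 annually
County property tax — $8,042.64 annually
Total per year = $13,412.16
Per month = $13,412.16 / 12 = $1,117.68
Required cushion = 2 × $1,117.68 = $2,235.36

$2,235.36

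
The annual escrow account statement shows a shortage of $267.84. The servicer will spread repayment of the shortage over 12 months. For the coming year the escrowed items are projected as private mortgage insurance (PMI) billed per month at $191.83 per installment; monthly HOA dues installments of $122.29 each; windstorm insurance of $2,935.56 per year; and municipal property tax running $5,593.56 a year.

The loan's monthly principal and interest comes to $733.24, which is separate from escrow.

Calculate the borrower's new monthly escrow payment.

Private mortgage insurance (PMI): $191.83 × 12 = $2,301.96 annually
HOA dues: $122.29 × 12 = $1,467.48 annually
Windstorm insurance: $2,935.56 annually
Municipal property tax: $5,593.56 annually
Total annual escrow = $2,301.96 + $1,467.48 + $2,935.56 + $5,593.56 = $12,298.56
Base monthly escrow = $12,298.56 / 12 = $1,024.88
Shortage spread = $267.84 ÷ 12 = $22.32/mo
Adjusted monthly = $1,024.88 + $22.32 = $1,047.20

$1,047.20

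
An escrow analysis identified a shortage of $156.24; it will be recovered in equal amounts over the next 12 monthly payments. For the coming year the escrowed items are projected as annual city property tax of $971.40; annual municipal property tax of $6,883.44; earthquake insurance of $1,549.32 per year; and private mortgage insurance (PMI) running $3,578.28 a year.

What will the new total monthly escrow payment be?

$1,094.89

City property tax = $971.40 per year
Municipal property tax = $6,883.44 per year
Earthquake insurance = $1,549.32 per year
Private mortgage insurance (PMI) = $3,578.28 per year
Total annual escrow = $971.40 + $6,883.44 + $1,549.32 + $3,578.28 = $12,982.44
Monthly escrow = $12,982.44 / 12 = $1,081.87
Shortage per month = $156.24 ÷ 12 = $13.02
Adjusted monthly = $1,081.87 + $13.02 = $1,094.89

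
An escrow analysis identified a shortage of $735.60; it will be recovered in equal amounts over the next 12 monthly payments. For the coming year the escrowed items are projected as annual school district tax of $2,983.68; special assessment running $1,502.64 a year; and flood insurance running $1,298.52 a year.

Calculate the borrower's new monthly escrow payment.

$543.37

School district tax = $2,983.68 per year
Special assessment = $1,502.64 per year
Flood insurance = $1,298.52 per year
Combined annual = $5,784.84
Base monthly escrow = $5,784.84 ÷ 12 = $482.07
Shortage per month = $735.60 / 12 = $61.30
Adjusted monthly = $482.07 + $61.30 = $543.37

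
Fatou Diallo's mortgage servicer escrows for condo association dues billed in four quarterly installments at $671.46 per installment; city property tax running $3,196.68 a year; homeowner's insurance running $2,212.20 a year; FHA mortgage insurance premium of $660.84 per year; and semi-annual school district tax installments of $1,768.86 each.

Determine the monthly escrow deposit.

Condo association dues = $671.46 × 4 = $2,685.84/yr
City property tax = $3,196.68/yr
Homeowner's insurance = $2,212.20/yr
FHA mortgage insurance premium = $660.84/yr
School district tax = $1,768.86 × 2 = $3,537.72/yr
Yearly total = $2,685.84 + $3,196.68 + $2,212.20 + $660.84 + $3,537.72 = $12,293.28
Base monthly escrow = $12,293.28 / 12 = $1,024.44

$1,024.44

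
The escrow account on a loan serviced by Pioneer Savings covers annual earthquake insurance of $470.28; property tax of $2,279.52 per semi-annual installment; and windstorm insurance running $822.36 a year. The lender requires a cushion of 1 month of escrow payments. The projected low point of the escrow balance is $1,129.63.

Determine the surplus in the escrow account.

$641.99

Earthquake insurance — $470.28/yr
Property tax — $2,279.52 × 2 = $4,559.04/yr
Windstorm insurance — $822.36/yr
Yearly total = $470.28 + $4,559.04 + $822.36 = $5,851.68
Monthly escrow = $5,851.68 ÷ 12 = $487.64
Required cushion = 1 × $487.64 = $487.64
Surplus = $1,129.63 − $487.64 = $641.99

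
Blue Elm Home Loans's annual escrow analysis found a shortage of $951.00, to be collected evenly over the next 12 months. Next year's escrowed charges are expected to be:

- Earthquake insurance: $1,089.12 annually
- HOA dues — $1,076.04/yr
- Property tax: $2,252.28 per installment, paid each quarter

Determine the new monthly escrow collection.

$1,010.44

Earthquake insurance — $1,089.12/yr
HOA dues — $1,076.04/yr
Property tax — $2,252.28 × 4 = $9,009.12/yr
Combined annual = $1,089.12 + $1,076.04 + $9,009.12 = $11,174.28
Monthly escrow = $11,174.28 ÷ 12 = $931.19
Shortage spread = $951.00 ÷ 12 = $79.25/mo
Adjusted monthly = $931.19 + $79.25 = $1,010.44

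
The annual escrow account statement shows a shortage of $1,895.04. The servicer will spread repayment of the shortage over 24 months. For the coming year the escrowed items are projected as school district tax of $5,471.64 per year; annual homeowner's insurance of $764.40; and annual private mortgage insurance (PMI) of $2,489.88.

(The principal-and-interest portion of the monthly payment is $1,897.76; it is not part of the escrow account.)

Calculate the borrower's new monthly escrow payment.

School district tax — $5,471.64/yr
Homeowner's insurance — $764.40/yr
Private mortgage insurance (PMI) — $2,489.88/yr
Annual escrow total = $8,725.92
Per month = $8,725.92 / 12 = $727.16
Shortage spread = $1,895.04 ÷ 24 = $78.96/mo
New monthly escrow = $727.16 + $78.96 = $806.12

$806.12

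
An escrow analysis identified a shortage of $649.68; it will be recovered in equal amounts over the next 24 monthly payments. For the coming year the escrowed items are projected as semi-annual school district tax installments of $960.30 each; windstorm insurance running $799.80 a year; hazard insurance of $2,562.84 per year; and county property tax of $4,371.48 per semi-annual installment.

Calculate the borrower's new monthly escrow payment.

School district tax: $960.30 × 2 = $1,920.60/yr
Windstorm insurance: $799.80/yr
Hazard insurance: $2,562.84/yr
County property tax: $4,371.48 × 2 = $8,742.96/yr
Annual escrow total = $1,920.60 + $799.80 + $2,562.84 + $8,742.96 = $14,026.20
Base monthly escrow = $14,026.20 / 12 = $1,168.85
Monthly shortage recovery: $649.68 / 24 = $27.07
Adjusted monthly = $1,168.85 + $27.07 = $1,195.92

$1,195.92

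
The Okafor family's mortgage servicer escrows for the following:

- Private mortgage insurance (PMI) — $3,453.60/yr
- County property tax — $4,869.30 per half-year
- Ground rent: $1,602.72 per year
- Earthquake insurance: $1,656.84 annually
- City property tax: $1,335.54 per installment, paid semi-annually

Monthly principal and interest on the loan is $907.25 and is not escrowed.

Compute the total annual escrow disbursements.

Private mortgage insurance (PMI) — $3,453.60
County property tax — $4,869.30 × 2 = $9,738.60
Ground rent — $1,602.72
Earthquake insurance — $1,656.84
City property tax — $1,335.54 × 2 = $2,671.08
Total per year = $3,453.60 + $9,738.60 + $1,602.72 + $1,656.84 + $2,671.08 = $19,122.84

$19,122.84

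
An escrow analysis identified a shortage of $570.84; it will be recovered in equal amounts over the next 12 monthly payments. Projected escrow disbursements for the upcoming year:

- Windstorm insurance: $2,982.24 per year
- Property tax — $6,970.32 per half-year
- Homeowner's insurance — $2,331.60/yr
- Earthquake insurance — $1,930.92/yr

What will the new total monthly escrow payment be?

$1,813.02

Windstorm insurance: $2,982.24/yr
Property tax: $6,970.32 × 2 = $13,940.64/yr
Homeowner's insurance: $2,331.60/yr
Earthquake insurance: $1,930.92/yr
Total per year = $21,185.40
Per month = $21,185.40 ÷ 12 = $1,765.45
Shortage spread = $570.84 / 12 = $47.57/mo
Adjusted monthly = $1,765.45 + $47.57 = $1,813.02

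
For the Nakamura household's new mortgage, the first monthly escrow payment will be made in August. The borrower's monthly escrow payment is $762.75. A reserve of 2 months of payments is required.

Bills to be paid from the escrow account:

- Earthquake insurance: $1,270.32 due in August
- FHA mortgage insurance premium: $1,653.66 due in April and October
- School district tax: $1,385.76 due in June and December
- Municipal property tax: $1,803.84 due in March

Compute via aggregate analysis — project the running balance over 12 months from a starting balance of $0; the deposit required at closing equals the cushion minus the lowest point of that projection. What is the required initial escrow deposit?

Cushion = 2 × $762.75 = $1,525.50
Trial balance (start $0, +$762.75 each month, − disbursements):
  Aug: +$762.75 − $1,270.32 → -$507.57
  Sep: +$762.75 → $255.18
  Oct: +$762.75 − $1,653.66 → -$635.73
  Nov: +$762.75 → $127.02
  Dec: +$762.75 − $1,385.76 → -$495.99
  Jan: +$762.75 → $266.76
  Feb: +$762.75 → $1,029.51
  Mar: +$762.75 − $1,803.84 → -$11.58
  Apr: +$762.75 − $1,653.66 → -$902.49
  May: +$762.75 → -$139.74
  Jun: +$762.75 − $1,385.76 → -$762.75
  Jul: +$762.75 → $0.00
Lowest trial balance = -$902.49 (Apr)
Initial deposit = cushion − low point = $1,525.50 − (-$902.49) = $2,427.99

$2,427.99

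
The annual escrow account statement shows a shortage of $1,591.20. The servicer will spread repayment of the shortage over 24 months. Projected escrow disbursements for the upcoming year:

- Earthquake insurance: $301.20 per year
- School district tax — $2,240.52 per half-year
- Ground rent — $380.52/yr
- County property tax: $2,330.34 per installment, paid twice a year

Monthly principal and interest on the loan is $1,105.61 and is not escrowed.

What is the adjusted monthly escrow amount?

Earthquake insurance = $301.20
School district tax = $2,240.52 × 2 = $4,481.04
Ground rent = $380.52
County property tax = $2,330.34 × 2 = $4,660.68
Total annual escrow = $9,823.44
Per month = $9,823.44 / 12 = $818.62
Shortage per month = $1,591.20 / 24 = $66.30
Adjusted monthly = $818.62 + $66.30 = $884.92

$884.92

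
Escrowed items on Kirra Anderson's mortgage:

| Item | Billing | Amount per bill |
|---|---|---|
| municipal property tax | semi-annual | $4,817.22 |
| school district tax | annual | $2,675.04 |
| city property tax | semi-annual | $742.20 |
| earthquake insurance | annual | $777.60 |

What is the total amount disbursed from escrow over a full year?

$14,571.48

Municipal property tax — $4,817.22 × 2 = $9,634.44 annually
School district tax — $2,675.04 annually
City property tax — $742.20 × 2 = $1,484.40 annually
Earthquake insurance — $777.60 annually
Total annual escrow = $9,634.44 + $2,675.04 + $1,484.40 + $777.60 = $14,571.48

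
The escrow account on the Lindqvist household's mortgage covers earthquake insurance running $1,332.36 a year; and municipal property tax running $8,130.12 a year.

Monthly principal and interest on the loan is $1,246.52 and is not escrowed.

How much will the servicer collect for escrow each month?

$788.54

Earthquake insurance — $1,332.36 annually
Municipal property tax — $8,130.12 annually
Total annual escrow = $1,332.36 + $8,130.12 = $9,462.48
Monthly = $9,462.48 / 12 = $788.54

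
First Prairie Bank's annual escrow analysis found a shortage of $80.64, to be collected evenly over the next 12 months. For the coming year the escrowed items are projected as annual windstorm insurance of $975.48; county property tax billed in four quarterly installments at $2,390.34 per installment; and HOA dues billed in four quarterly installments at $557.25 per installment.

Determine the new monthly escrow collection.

$1,070.54

Windstorm insurance = $975.48 per year
County property tax = $2,390.34 × 4 = $9,561.36 per year
HOA dues = $557.25 × 4 = $2,229.00 per year
Total per year = $975.48 + $9,561.36 + $2,229.00 = $12,765.84
Per month = $12,765.84 ÷ 12 = $1,063.82
Shortage per month = $80.64 / 12 = $6.72
New monthly escrow = $1,063.82 + $6.72 = $1,070.54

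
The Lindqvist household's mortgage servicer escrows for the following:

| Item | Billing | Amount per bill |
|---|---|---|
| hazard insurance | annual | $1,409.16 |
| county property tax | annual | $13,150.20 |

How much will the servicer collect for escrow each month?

$1,213.28

Hazard insurance = $1,409.16
County property tax = $13,150.20
Annual escrow total = $1,409.16 + $13,150.20 = $14,559.36
Monthly escrow = $14,559.36 / 12 = $1,213.28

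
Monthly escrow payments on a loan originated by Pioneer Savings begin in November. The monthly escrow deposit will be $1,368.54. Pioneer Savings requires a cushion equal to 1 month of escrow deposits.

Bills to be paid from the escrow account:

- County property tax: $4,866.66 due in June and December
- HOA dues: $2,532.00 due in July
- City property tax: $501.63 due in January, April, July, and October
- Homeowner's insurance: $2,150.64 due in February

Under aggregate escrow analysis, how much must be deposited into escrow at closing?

Cushion = 1 × $1,368.54 = $1,368.54
Trial balance (start $0, +$1,368.54 each month, − disbursements):
  Nov: +$1,368.54 → $1,368.54
  Dec: +$1,368.54 − $4,866.66 → -$2,129.58
  Jan: +$1,368.54 − $501.63 → -$1,262.67
  Feb: +$1,368.54 − $2,150.64 → -$2,044.77
  Mar: +$1,368.54 → -$676.23
  Apr: +$1,368.54 − $501.63 → $190.68
  May: +$1,368.54 → $1,559.22
  Jun: +$1,368.54 − $4,866.66 → -$1,938.90
  Jul: +$1,368.54 − $3,033.63 → -$3,603.99
  Aug: +$1,368.54 → -$2,235.45
  Sep: +$1,368.54 → -$866.91
  Oct: +$1,368.54 − $501.63 → $0.00
Lowest trial balance = -$3,603.99 (Jul)
Initial deposit = cushion − low point = $1,368.54 − (-$3,603.99) = $4,972.53

$4,972.53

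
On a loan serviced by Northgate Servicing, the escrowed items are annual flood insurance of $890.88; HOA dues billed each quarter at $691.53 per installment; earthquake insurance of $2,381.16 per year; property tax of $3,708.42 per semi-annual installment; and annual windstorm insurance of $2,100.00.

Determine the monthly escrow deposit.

Flood insurance = $890.88 per year
HOA dues = $691.53 × 4 = $2,766.12 per year
Earthquake insurance = $2,381.16 per year
Property tax = $3,708.42 × 2 = $7,416.84 per year
Windstorm insurance = $2,100.00 per year
Combined annual = $15,555.00
Base monthly escrow = $15,555.00 / 12 = $1,296.25

$1,296.25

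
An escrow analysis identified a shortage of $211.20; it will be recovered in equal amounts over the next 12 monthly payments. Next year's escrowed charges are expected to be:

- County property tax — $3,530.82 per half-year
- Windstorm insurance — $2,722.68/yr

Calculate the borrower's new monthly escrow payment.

$832.96

County property tax = $3,530.82 × 2 = $7,061.64/yr
Windstorm insurance = $2,722.68/yr
Total per year = $9,784.32
Base monthly escrow = $9,784.32 ÷ 12 = $815.36
Monthly shortage recovery: $211.20 / 12 = $17.60
New monthly escrow = $815.36 + $17.60 = $832.96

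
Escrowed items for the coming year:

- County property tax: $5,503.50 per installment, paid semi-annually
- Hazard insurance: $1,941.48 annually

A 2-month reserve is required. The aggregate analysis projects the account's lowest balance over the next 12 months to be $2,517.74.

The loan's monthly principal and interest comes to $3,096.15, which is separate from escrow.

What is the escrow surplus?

County property tax: $5,503.50 × 2 = $11,007.00/yr
Hazard insurance: $1,941.48/yr
Annual escrow total = $11,007.00 + $1,941.48 = $12,948.48
Monthly = $12,948.48 ÷ 12 = $1,079.04
Required reserve = 2 × $1,079.04 = $2,158.08
Excess over cushion: $2,517.74 − $2,158.08 = $359.66

$359.66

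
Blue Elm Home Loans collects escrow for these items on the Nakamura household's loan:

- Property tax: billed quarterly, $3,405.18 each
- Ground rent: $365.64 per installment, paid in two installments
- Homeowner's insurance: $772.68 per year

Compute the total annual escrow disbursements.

Property tax = $3,405.18 × 4 = $13,620.72 annually
Ground rent = $365.64 × 2 = $731.28 annually
Homeowner's insurance = $772.68 annually
Combined annual = $15,124.68

$15,124.68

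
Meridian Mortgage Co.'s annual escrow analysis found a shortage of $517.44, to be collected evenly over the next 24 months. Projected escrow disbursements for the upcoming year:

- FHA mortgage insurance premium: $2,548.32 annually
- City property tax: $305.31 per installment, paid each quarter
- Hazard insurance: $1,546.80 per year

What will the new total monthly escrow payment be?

$464.59

FHA mortgage insurance premium — $2,548.32/yr
City property tax — $305.31 × 4 = $1,221.24/yr
Hazard insurance — $1,546.80/yr
Total annual escrow = $2,548.32 + $1,221.24 + $1,546.80 = $5,316.36
Monthly = $5,316.36 / 12 = $443.03
Shortage spread = $517.44 / 24 = $21.56/mo
Adjusted monthly = $443.03 + $21.56 = $464.59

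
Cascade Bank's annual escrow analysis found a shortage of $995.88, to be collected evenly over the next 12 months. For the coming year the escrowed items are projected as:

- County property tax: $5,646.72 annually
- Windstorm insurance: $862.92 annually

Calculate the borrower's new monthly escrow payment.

County property tax: $5,646.72 annually
Windstorm insurance: $862.92 annually
Annual escrow total = $6,509.64
Per month = $6,509.64 / 12 = $542.47
Shortage spread = $995.88 / 12 = $82.99/mo
Adjusted monthly = $542.47 + $82.99 = $625.46

$625.46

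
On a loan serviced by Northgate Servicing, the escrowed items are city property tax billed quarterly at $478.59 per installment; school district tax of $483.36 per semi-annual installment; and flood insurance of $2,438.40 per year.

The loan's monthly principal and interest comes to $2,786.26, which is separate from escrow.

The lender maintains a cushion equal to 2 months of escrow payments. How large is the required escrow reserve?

City property tax — $478.59 × 4 = $1,914.36 annually
School district tax — $483.36 × 2 = $966.72 annually
Flood insurance — $2,438.40 annually
Total per year = $5,319.48
Per month = $5,319.48 / 12 = $443.29
Reserve = 2 × $443.29 = $886.58

$886.58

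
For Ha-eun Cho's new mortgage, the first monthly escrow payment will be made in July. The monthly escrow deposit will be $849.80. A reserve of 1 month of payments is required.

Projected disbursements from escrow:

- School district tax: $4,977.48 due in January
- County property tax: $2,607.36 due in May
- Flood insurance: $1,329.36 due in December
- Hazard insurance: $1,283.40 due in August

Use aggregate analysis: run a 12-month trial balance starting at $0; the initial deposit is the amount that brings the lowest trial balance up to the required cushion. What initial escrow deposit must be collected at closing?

Cushion = 1 × $849.80 = $849.80
Trial balance (start $0, +$849.80 each month, − disbursements):
  Jul: +$849.80 → $849.80
  Aug: +$849.80 − $1,283.40 → $416.20
  Sep: +$849.80 → $1,266.00
  Oct: +$849.80 → $2,115.80
  Nov: +$849.80 → $2,965.60
  Dec: +$849.80 − $1,329.36 → $2,486.04
  Jan: +$849.80 − $4,977.48 → -$1,641.64
  Feb: +$849.80 → -$791.84
  Mar: +$849.80 → $57.96
  Apr: +$849.80 → $907.76
  May: +$849.80 − $2,607.36 → -$849.80
  Jun: +$849.80 → $0.00
Lowest trial balance = -$1,641.64 (Jan)
Initial deposit = cushion − low point = $849.80 − (-$1,641.64) = $2,491.44

$2,491.44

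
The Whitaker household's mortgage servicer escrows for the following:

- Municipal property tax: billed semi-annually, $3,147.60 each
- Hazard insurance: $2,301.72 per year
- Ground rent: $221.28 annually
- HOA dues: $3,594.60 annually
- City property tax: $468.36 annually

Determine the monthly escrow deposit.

Municipal property tax = $3,147.60 × 2 = $6,295.20/yr
Hazard insurance = $2,301.72/yr
Ground rent = $221.28/yr
HOA dues = $3,594.60/yr
City property tax = $468.36/yr
Combined annual = $6,295.20 + $2,301.72 + $221.28 + $3,594.60 + $468.36 = $12,881.16
Monthly = $12,881.16 / 12 = $1,073.43

$1,073.43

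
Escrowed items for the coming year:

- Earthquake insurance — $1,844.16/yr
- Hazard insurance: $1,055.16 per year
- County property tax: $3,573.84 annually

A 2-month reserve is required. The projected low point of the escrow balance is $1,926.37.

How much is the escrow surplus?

Earthquake insurance: $1,844.16/yr
Hazard insurance: $1,055.16/yr
County property tax: $3,573.84/yr
Total annual escrow = $1,844.16 + $1,055.16 + $3,573.84 = $6,473.16
Monthly escrow = $6,473.16 / 12 = $539.43
Cushion = 2 × $539.43 = $1,078.86
Surplus = $1,926.37 − $1,078.86 = $847.51

$847.51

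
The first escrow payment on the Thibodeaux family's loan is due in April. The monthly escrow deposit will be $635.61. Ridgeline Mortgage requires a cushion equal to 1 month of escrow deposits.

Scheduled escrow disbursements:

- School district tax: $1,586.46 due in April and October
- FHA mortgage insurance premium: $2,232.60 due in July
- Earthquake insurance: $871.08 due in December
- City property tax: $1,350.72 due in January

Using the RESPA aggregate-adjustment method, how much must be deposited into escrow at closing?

$1,912.23

Cushion = 1 × $635.61 = $635.61
Trial balance (start $0, +$635.61 each month, − disbursements):
  Apr: +$635.61 − $1,586.46 → -$950.85
  May: +$635.61 → -$315.24
  Jun: +$635.61 → $320.37
  Jul: +$635.61 − $2,232.60 → -$1,276.62
  Aug: +$635.61 → -$641.01
  Sep: +$635.61 → -$5.40
  Oct: +$635.61 − $1,586.46 → -$956.25
  Nov: +$635.61 → -$320.64
  Dec: +$635.61 − $871.08 → -$556.11
  Jan: +$635.61 − $1,350.72 → -$1,271.22
  Feb: +$635.61 → -$635.61
  Mar: +$635.61 → $0.00
Lowest trial balance = -$1,276.62 (Jul)
Initial deposit = cushion − low point = $635.61 − (-$1,276.62) = $1,912.23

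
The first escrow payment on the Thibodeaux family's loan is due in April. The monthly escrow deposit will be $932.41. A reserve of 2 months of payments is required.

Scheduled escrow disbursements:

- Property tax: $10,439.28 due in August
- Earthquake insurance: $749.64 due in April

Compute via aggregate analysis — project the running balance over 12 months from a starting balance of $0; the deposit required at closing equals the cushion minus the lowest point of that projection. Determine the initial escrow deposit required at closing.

Cushion = 2 × $932.41 = $1,864.82
Trial balance (start $0, +$932.41 each month, − disbursements):
  Apr: +$932.41 − $749.64 → $182.77
  May: +$932.41 → $1,115.18
  Jun: +$932.41 → $2,047.59
  Jul: +$932.41 → $2,980.00
  Aug: +$932.41 − $10,439.28 → -$6,526.87
  Sep: +$932.41 → -$5,594.46
  Oct: +$932.41 → -$4,662.05
  Nov: +$932.41 → -$3,729.64
  Dec: +$932.41 → -$2,797.23
  Jan: +$932.41 → -$1,864.82
  Feb: +$932.41 → -$932.41
  Mar: +$932.41 → $0.00
Lowest trial balance = -$6,526.87 (Aug)
Initial deposit = cushion − low point = $1,864.82 − (-$6,526.87) = $8,391.69

$8,391.69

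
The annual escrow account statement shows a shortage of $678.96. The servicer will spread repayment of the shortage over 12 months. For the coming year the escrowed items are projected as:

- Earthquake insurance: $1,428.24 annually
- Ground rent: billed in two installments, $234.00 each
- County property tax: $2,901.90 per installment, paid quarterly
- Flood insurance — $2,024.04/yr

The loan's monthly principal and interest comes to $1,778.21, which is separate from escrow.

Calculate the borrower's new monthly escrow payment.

Earthquake insurance = $1,428.24 annually
Ground rent = $234.00 × 2 = $468.00 annually
County property tax = $2,901.90 × 4 = $11,607.60 annually
Flood insurance = $2,024.04 annually
Total annual escrow = $1,428.24 + $468.00 + $11,607.60 + $2,024.04 = $15,527.88
Monthly = $15,527.88 ÷ 12 = $1,293.99
Monthly shortage recovery: $678.96 ÷ 12 = $56.58
New monthly escrow = $1,293.99 + $56.58 = $1,350.57

$1,350.57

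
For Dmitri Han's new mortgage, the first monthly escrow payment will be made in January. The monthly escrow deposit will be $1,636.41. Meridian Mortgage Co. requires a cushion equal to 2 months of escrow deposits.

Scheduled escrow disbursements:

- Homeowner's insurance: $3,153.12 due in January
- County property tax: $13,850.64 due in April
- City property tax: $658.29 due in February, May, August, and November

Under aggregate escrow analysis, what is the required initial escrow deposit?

$14,389.23

Cushion = 2 × $1,636.41 = $3,272.82
Trial balance (start $0, +$1,636.41 each month, − disbursements):
  Jan: +$1,636.41 − $3,153.12 → -$1,516.71
  Feb: +$1,636.41 − $658.29 → -$538.59
  Mar: +$1,636.41 → $1,097.82
  Apr: +$1,636.41 − $13,850.64 → -$11,116.41
  May: +$1,636.41 − $658.29 → -$10,138.29
  Jun: +$1,636.41 → -$8,501.88
  Jul: +$1,636.41 → -$6,865.47
  Aug: +$1,636.41 − $658.29 → -$5,887.35
  Sep: +$1,636.41 → -$4,250.94
  Oct: +$1,636.41 → -$2,614.53
  Nov: +$1,636.41 − $658.29 → -$1,636.41
  Dec: +$1,636.41 → $0.00
Lowest trial balance = -$11,116.41 (Apr)
Initial deposit = cushion − low point = $3,272.82 − (-$11,116.41) = $14,389.23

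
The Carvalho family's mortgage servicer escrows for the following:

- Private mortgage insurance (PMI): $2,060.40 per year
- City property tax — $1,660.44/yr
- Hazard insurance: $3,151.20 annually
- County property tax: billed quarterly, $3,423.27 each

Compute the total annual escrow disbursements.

$20,565.12

Private mortgage insurance (PMI) — $2,060.40 per year
City property tax — $1,660.44 per year
Hazard insurance — $3,151.20 per year
County property tax — $3,423.27 × 4 = $13,693.08 per year
Combined annual = $2,060.40 + $1,660.44 + $3,151.20 + $13,693.08 = $20,565.12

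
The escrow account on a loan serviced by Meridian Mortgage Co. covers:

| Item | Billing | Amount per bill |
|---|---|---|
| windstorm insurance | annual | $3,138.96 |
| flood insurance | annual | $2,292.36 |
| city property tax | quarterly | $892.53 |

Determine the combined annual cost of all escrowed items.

Windstorm insurance — $3,138.96
Flood insurance — $2,292.36
City property tax — $892.53 × 4 = $3,570.12
Yearly total = $9,001.44

$9,001.44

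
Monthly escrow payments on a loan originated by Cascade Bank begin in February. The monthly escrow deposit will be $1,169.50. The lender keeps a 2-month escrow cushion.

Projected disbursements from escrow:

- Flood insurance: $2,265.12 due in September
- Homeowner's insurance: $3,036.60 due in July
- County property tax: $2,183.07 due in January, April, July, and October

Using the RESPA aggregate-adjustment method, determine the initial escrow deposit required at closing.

Cushion = 2 × $1,169.50 = $2,339.00
Trial balance (start $0, +$1,169.50 each month, − disbursements):
  Feb: +$1,169.50 → $1,169.50
  Mar: +$1,169.50 → $2,339.00
  Apr: +$1,169.50 − $2,183.07 → $1,325.43
  May: +$1,169.50 → $2,494.93
  Jun: +$1,169.50 → $3,664.43
  Jul: +$1,169.50 − $5,219.67 → -$385.74
  Aug: +$1,169.50 → $783.76
  Sep: +$1,169.50 − $2,265.12 → -$311.86
  Oct: +$1,169.50 − $2,183.07 → -$1,325.43
  Nov: +$1,169.50 → -$155.93
  Dec: +$1,169.50 → $1,013.57
  Jan: +$1,169.50 − $2,183.07 → $0.00
Lowest trial balance = -$1,325.43 (Oct)
Initial deposit = cushion − low point = $2,339.00 − (-$1,325.43) = $3,664.43

$3,664.43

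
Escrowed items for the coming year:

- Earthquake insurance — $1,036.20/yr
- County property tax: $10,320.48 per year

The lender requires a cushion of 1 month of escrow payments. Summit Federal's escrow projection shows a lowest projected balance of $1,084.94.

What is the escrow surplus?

Earthquake insurance = $1,036.20
County property tax = $10,320.48
Annual escrow total = $1,036.20 + $10,320.48 = $11,356.68
Monthly escrow = $11,356.68 ÷ 12 = $946.39
Required cushion = 1 × $946.39 = $946.39
Surplus = $1,084.94 − $946.39 = $138.55

$138.55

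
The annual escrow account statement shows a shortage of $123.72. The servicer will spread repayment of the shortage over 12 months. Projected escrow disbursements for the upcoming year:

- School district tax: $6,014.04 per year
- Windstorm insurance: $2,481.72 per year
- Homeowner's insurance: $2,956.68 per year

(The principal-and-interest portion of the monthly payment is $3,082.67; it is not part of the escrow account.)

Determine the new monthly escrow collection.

School district tax: $6,014.04 per year
Windstorm insurance: $2,481.72 per year
Homeowner's insurance: $2,956.68 per year
Yearly total = $6,014.04 + $2,481.72 + $2,956.68 = $11,452.44
Monthly = $11,452.44 ÷ 12 = $954.37
Monthly shortage recovery: $123.72 ÷ 12 = $10.31
New monthly escrow = $954.37 + $10.31 = $964.68

$964.68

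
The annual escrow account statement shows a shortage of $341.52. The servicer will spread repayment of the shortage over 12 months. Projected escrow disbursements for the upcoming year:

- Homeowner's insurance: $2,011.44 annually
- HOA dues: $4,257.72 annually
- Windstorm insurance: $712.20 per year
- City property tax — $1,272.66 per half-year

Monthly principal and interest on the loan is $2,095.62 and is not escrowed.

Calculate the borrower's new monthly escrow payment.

Homeowner's insurance — $2,011.44 annually
HOA dues — $4,257.72 annually
Windstorm insurance — $712.20 annually
City property tax — $1,272.66 × 2 = $2,545.32 annually
Annual escrow total = $2,011.44 + $4,257.72 + $712.20 + $2,545.32 = $9,526.68
Per month = $9,526.68 / 12 = $793.89
Shortage per month = $341.52 / 12 = $28.46
Adjusted monthly = $793.89 + $28.46 = $822.35

$822.35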